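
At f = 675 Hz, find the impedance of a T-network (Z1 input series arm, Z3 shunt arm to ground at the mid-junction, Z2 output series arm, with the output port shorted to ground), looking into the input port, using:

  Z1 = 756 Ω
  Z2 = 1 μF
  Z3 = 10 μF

Step 1 — Angular frequency: ω = 2π·f = 2π·675 = 4241 rad/s.
Step 2 — Component impedances:
  Z1: Z = R = 756 Ω
  Z2: Z = 1/(jωC) = -j/(ω·C) = 0 - j235.8 Ω
  Z3: Z = 1/(jωC) = -j/(ω·C) = 0 - j23.58 Ω
Step 3 — With the output port shorted to ground, the output series arm Z2 runs from the junction to ground; the shunt arm Z3 also runs from the junction to ground. They appear in parallel: Z3 || Z2 = 0 - j21.44 Ω.
Step 4 — Series with input arm Z1: Z_in = Z1 + (Z3 || Z2) = 756 - j21.44 Ω = 756.3∠-1.6° Ω.

Z = 756 - j21.44 Ω = 756.3∠-1.6° Ω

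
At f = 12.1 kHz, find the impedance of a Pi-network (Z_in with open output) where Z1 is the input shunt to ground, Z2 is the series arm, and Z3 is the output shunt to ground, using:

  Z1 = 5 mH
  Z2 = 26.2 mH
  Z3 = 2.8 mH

Step 1 — Angular frequency: ω = 2π·f = 2π·1.21e+04 = 7.603e+04 rad/s.
Step 2 — Component impedances:
  Z1: Z = jωL = j·7.603e+04·0.005 = 0 + j380.1 Ω
  Z2: Z = jωL = j·7.603e+04·0.0262 = 0 + j1992 Ω
  Z3: Z = jωL = j·7.603e+04·0.0028 = 0 + j212.9 Ω
Step 3 — With open output, the series arm Z2 and the output shunt Z3 appear in series to ground: Z2 + Z3 = 0 + j2205 Ω.
Step 4 — Parallel with input shunt Z1: Z_in = Z1 || (Z2 + Z3) = 0 + j324.2 Ω = 324.2∠90.0° Ω.

Z = 0 + j324.2 Ω = 324.2∠90.0° Ω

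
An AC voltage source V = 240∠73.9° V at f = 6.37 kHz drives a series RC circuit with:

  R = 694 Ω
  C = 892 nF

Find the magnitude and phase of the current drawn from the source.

Step 1 — Angular frequency: ω = 2π·f = 2π·6370 = 4.002e+04 rad/s.
Step 2 — Component impedances:
  R: Z = R = 694 Ω
  C: Z = 1/(jωC) = -j/(ω·C) = 0 - j28.01 Ω
Step 3 — Series combination: Z_total = R + C = 694 - j28.01 Ω = 694.6∠-2.3° Ω.
Step 4 — Source phasor: V = 240∠73.9° V = 66.56 + j230.6 V.
Step 5 — Ohm's law: I = V / Z_total = (66.56 + j230.6) / (694 - j28.01) = 0.08236 + j0.3356 A.
Step 6 — Convert to polar: |I| = 0.3455 A, ∠I = 76.2°.

I = 0.3455∠76.2° A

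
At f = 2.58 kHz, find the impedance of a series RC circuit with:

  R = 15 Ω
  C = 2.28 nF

Step 1 — Angular frequency: ω = 2π·f = 2π·2580 = 1.621e+04 rad/s.
Step 2 — Component impedances:
  R: Z = R = 15 Ω
  C: Z = 1/(jωC) = -j/(ω·C) = 0 - j2.706e+04 Ω
Step 3 — Series combination: Z_total = R + C = 15 - j2.706e+04 Ω = 2.706e+04∠-90.0° Ω.

Z = 15 - j2.706e+04 Ω = 2.706e+04∠-90.0° Ω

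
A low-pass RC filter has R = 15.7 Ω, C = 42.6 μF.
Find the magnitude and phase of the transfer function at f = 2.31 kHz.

Step 1 — Angular frequency: ω = 2π·2310 = 1.451e+04 rad/s.
Step 2 — Transfer function: H(jω) = 1/(1 + jωRC).
Step 3 — Denominator: 1 + jωRC = 1 + j·1.451e+04·15.7·4.26e-05 = 1 + j9.707.
Step 4 — H = 0.0105 - j0.1019.
Step 5 — Magnitude: |H| = 0.1025 (-19.8 dB); phase: φ = -84.1°.

|H| = 0.1025 (-19.8 dB), φ = -84.1°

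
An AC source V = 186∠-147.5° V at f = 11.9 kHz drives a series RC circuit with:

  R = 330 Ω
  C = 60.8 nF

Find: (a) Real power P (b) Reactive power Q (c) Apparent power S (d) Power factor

Step 1 — Angular frequency: ω = 2π·f = 2π·1.19e+04 = 7.477e+04 rad/s.
Step 2 — Component impedances:
  R: Z = R = 330 Ω
  C: Z = 1/(jωC) = -j/(ω·C) = 0 - j220 Ω
Step 3 — Series combination: Z_total = R + C = 330 - j220 Ω = 396.6∠-33.7° Ω.
Step 4 — Source phasor: V = 186∠-147.5° V = -156.9 - j99.94 V.
Step 5 — Current: I = V / Z = -0.1894 - j0.4291 A = 0.469∠-113.8° A.
Step 6 — Complex power: S = V·I* = 72.58 - j48.38 VA.
Step 7 — Real power: P = Re(S) = 72.58 W.
Step 8 — Reactive power: Q = Im(S) = -48.38 VAR.
Step 9 — Apparent power: |S| = 87.23 VA.
Step 10 — Power factor: PF = P/|S| = 0.8321 (leading).

(a) P = 72.58 W  (b) Q = -48.38 VAR  (c) S = 87.23 VA  (d) PF = 0.8321 (leading)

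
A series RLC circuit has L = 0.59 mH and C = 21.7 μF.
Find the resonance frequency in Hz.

Step 1 — Resonance condition Im(Z)=0 gives ω₀ = 1/√(LC).
Step 2 — ω₀ = 1/√(0.00059·2.17e-05) = 8838 rad/s.
Step 3 — f₀ = ω₀/(2π) = 1407 Hz.

f₀ = 1407 Hz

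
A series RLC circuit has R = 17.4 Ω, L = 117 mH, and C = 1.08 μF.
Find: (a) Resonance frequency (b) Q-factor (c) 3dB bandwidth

Step 1 — Resonance condition Im(Z)=0 gives ω₀ = 1/√(LC).
Step 2 — ω₀ = 1/√(0.117·1.08e-06) = 2813 rad/s.
Step 3 — f₀ = ω₀/(2π) = 447.7 Hz.
Step 4 — Series Q: Q = ω₀L/R = 2813·0.117/17.4 = 18.92.
Step 5 — 3dB bandwidth: Δω = ω₀/Q = 148.7 rad/s; BW = Δω/(2π) = 23.67 Hz.

(a) f₀ = 447.7 Hz  (b) Q = 18.92  (c) BW = 23.67 Hz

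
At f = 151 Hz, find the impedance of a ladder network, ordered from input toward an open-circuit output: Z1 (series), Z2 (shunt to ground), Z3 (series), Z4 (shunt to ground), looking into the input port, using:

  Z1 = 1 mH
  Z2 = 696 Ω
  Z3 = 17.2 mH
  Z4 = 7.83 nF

Step 1 — Angular frequency: ω = 2π·f = 2π·151 = 948.8 rad/s.
Step 2 — Component impedances:
  Z1: Z = jωL = j·948.8·0.001 = 0 + j0.9488 Ω
  Z2: Z = R = 696 Ω
  Z3: Z = jωL = j·948.8·0.0172 = 0 + j16.32 Ω
  Z4: Z = 1/(jωC) = -j/(ω·C) = 0 - j1.346e+05 Ω
Step 3 — Ladder network (open output): work backward from the far end, alternating series and parallel combinations. Z_in = 696 - j2.65 Ω = 696∠-0.2° Ω.

Z = 696 - j2.65 Ω = 696∠-0.2° Ω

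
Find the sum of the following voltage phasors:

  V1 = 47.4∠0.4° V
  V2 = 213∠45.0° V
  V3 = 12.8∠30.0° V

Step 1 — Convert each phasor to rectangular form:
  V1 = 47.4·(cos(0.4°) + j·sin(0.4°)) = 47.4 + j0.3309 V
  V2 = 213·(cos(45.0°) + j·sin(45.0°)) = 150.6 + j150.6 V
  V3 = 12.8·(cos(30.0°) + j·sin(30.0°)) = 11.09 + j6.4 V
Step 2 — Sum components: V_total = 209.1 + j157.3 V.
Step 3 — Convert to polar: |V_total| = 261.7 V, ∠V_total = 37.0°.

V_total = 261.7∠37.0° V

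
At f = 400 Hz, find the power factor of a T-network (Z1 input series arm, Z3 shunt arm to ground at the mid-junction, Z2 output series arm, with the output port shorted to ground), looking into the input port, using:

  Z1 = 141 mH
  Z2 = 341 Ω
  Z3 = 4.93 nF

Step 1 — Angular frequency: ω = 2π·f = 2π·400 = 2513 rad/s.
Step 2 — Component impedances:
  Z1: Z = jωL = j·2513·0.141 = 0 + j354.4 Ω
  Z2: Z = R = 341 Ω
  Z3: Z = 1/(jωC) = -j/(ω·C) = 0 - j8.071e+04 Ω
Step 3 — With the output port shorted to ground, the output series arm Z2 runs from the junction to ground; the shunt arm Z3 also runs from the junction to ground. They appear in parallel: Z3 || Z2 = 341 - j1.441 Ω.
Step 4 — Series with input arm Z1: Z_in = Z1 + (Z3 || Z2) = 341 + j352.9 Ω = 490.8∠46.0° Ω.
Step 5 — Power factor: PF = cos(φ) = Re(Z)/|Z| = 341/490.8 = 0.6948.
Step 6 — Type: Im(Z) = 352.9 ⇒ lagging (phase φ = 46.0°).

PF = 0.6948 (lagging, φ = 46.0°)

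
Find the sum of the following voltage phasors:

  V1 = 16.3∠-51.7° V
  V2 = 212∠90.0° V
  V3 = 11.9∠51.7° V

Step 1 — Convert each phasor to rectangular form:
  V1 = 16.3·(cos(-51.7°) + j·sin(-51.7°)) = 10.1 - j12.79 V
  V2 = 212·(cos(90.0°) + j·sin(90.0°)) = 0 + j212 V
  V3 = 11.9·(cos(51.7°) + j·sin(51.7°)) = 7.375 + j9.339 V
Step 2 — Sum components: V_total = 17.48 + j208.5 V.
Step 3 — Convert to polar: |V_total| = 209.3 V, ∠V_total = 85.2°.

V_total = 209.3∠85.2° V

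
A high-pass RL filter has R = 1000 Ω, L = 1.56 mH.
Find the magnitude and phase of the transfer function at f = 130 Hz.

Step 1 — Angular frequency: ω = 2π·130 = 816.8 rad/s.
Step 2 — Transfer function: H(jω) = jωL/(R + jωL).
Step 3 — Numerator jωL = j·1.274; denominator R + jωL = 1000 + j1.274.
Step 4 — H = 1.624e-06 + j0.001274.
Step 5 — Magnitude: |H| = 0.001274 (-57.9 dB); phase: φ = 89.9°.

|H| = 0.001274 (-57.9 dB), φ = 89.9°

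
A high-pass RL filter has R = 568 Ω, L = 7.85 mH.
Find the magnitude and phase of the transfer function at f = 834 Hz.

Step 1 — Angular frequency: ω = 2π·834 = 5240 rad/s.
Step 2 — Transfer function: H(jω) = jωL/(R + jωL).
Step 3 — Numerator jωL = j·41.14; denominator R + jωL = 568 + j41.14.
Step 4 — H = 0.005218 + j0.07204.
Step 5 — Magnitude: |H| = 0.07223 (-22.8 dB); phase: φ = 85.9°.

|H| = 0.07223 (-22.8 dB), φ = 85.9°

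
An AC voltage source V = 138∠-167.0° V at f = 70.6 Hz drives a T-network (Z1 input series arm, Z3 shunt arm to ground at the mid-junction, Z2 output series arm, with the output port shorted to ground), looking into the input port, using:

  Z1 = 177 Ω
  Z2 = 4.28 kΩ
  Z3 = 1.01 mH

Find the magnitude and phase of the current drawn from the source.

Step 1 — Angular frequency: ω = 2π·f = 2π·70.6 = 443.6 rad/s.
Step 2 — Component impedances:
  Z1: Z = R = 177 Ω
  Z2: Z = R = 4280 Ω
  Z3: Z = jωL = j·443.6·0.00101 = 0 + j0.448 Ω
Step 3 — With the output port shorted to ground, the output series arm Z2 runs from the junction to ground; the shunt arm Z3 also runs from the junction to ground. They appear in parallel: Z3 || Z2 = 4.69e-05 + j0.448 Ω.
Step 4 — Series with input arm Z1: Z_in = Z1 + (Z3 || Z2) = 177 + j0.448 Ω = 177∠0.1° Ω.
Step 5 — Source phasor: V = 138∠-167.0° V = -134.5 - j31.04 V.
Step 6 — Ohm's law: I = V / Z_total = (-134.5 - j31.04) / (177 + j0.448) = -0.7601 - j0.1735 A.
Step 7 — Convert to polar: |I| = 0.7797 A, ∠I = -167.1°.

I = 0.7797∠-167.1° A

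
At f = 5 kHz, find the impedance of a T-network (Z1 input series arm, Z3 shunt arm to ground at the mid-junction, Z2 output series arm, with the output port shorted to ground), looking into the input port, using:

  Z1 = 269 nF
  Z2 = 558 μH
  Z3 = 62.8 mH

Step 1 — Angular frequency: ω = 2π·f = 2π·5000 = 3.142e+04 rad/s.
Step 2 — Component impedances:
  Z1: Z = 1/(jωC) = -j/(ω·C) = 0 - j118.3 Ω
  Z2: Z = jωL = j·3.142e+04·0.000558 = 0 + j17.53 Ω
  Z3: Z = jωL = j·3.142e+04·0.0628 = 0 + j1973 Ω
Step 3 — With the output port shorted to ground, the output series arm Z2 runs from the junction to ground; the shunt arm Z3 also runs from the junction to ground. They appear in parallel: Z3 || Z2 = 0 + j17.38 Ω.
Step 4 — Series with input arm Z1: Z_in = Z1 + (Z3 || Z2) = 0 - j101 Ω = 101∠-90.0° Ω.

Z = 0 - j101 Ω = 101∠-90.0° Ω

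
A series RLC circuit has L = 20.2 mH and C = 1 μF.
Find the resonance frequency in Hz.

Step 1 — Resonance condition Im(Z)=0 gives ω₀ = 1/√(LC).
Step 2 — ω₀ = 1/√(0.0202·1e-06) = 7036 rad/s.
Step 3 — f₀ = ω₀/(2π) = 1120 Hz.

f₀ = 1120 Hz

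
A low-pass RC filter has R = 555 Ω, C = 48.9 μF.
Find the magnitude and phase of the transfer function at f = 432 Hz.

Step 1 — Angular frequency: ω = 2π·432 = 2714 rad/s.
Step 2 — Transfer function: H(jω) = 1/(1 + jωRC).
Step 3 — Denominator: 1 + jωRC = 1 + j·2714·555·4.89e-05 = 1 + j73.67.
Step 4 — H = 0.0001842 - j0.01357.
Step 5 — Magnitude: |H| = 0.01357 (-37.3 dB); phase: φ = -89.2°.

|H| = 0.01357 (-37.3 dB), φ = -89.2°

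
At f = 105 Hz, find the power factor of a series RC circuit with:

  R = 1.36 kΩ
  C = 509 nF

Step 1 — Angular frequency: ω = 2π·f = 2π·105 = 659.7 rad/s.
Step 2 — Component impedances:
  R: Z = R = 1360 Ω
  C: Z = 1/(jωC) = -j/(ω·C) = 0 - j2978 Ω
Step 3 — Series combination: Z_total = R + C = 1360 - j2978 Ω = 3274∠-65.5° Ω.
Step 4 — Power factor: PF = cos(φ) = Re(Z)/|Z| = 1360/3274 = 0.4154.
Step 5 — Type: Im(Z) = -2978 ⇒ leading (phase φ = -65.5°).

PF = 0.4154 (leading, φ = -65.5°)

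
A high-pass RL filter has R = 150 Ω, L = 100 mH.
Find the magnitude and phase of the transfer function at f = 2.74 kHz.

Step 1 — Angular frequency: ω = 2π·2740 = 1.722e+04 rad/s.
Step 2 — Transfer function: H(jω) = jωL/(R + jωL).
Step 3 — Numerator jωL = j·1722; denominator R + jωL = 150 + j1722.
Step 4 — H = 0.9925 + j0.08647.
Step 5 — Magnitude: |H| = 0.9962 (-0.0 dB); phase: φ = 5.0°.

|H| = 0.9962 (-0.0 dB), φ = 5.0°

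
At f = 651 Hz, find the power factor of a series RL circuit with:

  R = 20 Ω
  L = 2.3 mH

Step 1 — Angular frequency: ω = 2π·f = 2π·651 = 4090 rad/s.
Step 2 — Component impedances:
  R: Z = R = 20 Ω
  L: Z = jωL = j·4090·0.0023 = 0 + j9.408 Ω
Step 3 — Series combination: Z_total = R + L = 20 + j9.408 Ω = 22.1∠25.2° Ω.
Step 4 — Power factor: PF = cos(φ) = Re(Z)/|Z| = 20/22.102 = 0.9049.
Step 5 — Type: Im(Z) = 9.408 ⇒ lagging (phase φ = 25.2°).

PF = 0.9049 (lagging, φ = 25.2°)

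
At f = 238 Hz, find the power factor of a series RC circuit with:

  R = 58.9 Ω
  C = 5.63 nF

Step 1 — Angular frequency: ω = 2π·f = 2π·238 = 1495 rad/s.
Step 2 — Component impedances:
  R: Z = R = 58.9 Ω
  C: Z = 1/(jωC) = -j/(ω·C) = 0 - j1.188e+05 Ω
Step 3 — Series combination: Z_total = R + C = 58.9 - j1.188e+05 Ω = 1.188e+05∠-90.0° Ω.
Step 4 — Power factor: PF = cos(φ) = Re(Z)/|Z| = 58.9/1.1878e+05 = 0.0004959.
Step 5 — Type: Im(Z) = -1.188e+05 ⇒ leading (phase φ = -90.0°).

PF = 0.0004959 (leading, φ = -90.0°)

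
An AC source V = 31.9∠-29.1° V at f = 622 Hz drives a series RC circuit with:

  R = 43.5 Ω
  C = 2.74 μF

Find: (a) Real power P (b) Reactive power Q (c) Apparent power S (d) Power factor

Step 1 — Angular frequency: ω = 2π·f = 2π·622 = 3908 rad/s.
Step 2 — Component impedances:
  R: Z = R = 43.5 Ω
  C: Z = 1/(jωC) = -j/(ω·C) = 0 - j93.39 Ω
Step 3 — Series combination: Z_total = R + C = 43.5 - j93.39 Ω = 103∠-65.0° Ω.
Step 4 — Source phasor: V = 31.9∠-29.1° V = 27.87 - j15.51 V.
Step 5 — Current: I = V / Z = 0.2508 + j0.1817 A = 0.3096∠35.9° A.
Step 6 — Complex power: S = V·I* = 4.171 - j8.954 VA.
Step 7 — Real power: P = Re(S) = 4.171 W.
Step 8 — Reactive power: Q = Im(S) = -8.954 VAR.
Step 9 — Apparent power: |S| = 9.878 VA.
Step 10 — Power factor: PF = P/|S| = 0.4222 (leading).

(a) P = 4.171 W  (b) Q = -8.954 VAR  (c) S = 9.878 VA  (d) PF = 0.4222 (leading)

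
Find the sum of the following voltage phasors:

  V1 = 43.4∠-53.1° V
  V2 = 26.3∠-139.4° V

Step 1 — Convert each phasor to rectangular form:
  V1 = 43.4·(cos(-53.1°) + j·sin(-53.1°)) = 26.06 - j34.71 V
  V2 = 26.3·(cos(-139.4°) + j·sin(-139.4°)) = -19.97 - j17.12 V
Step 2 — Sum components: V_total = 6.089 - j51.82 V.
Step 3 — Convert to polar: |V_total| = 52.18 V, ∠V_total = -83.3°.

V_total = 52.18∠-83.3° V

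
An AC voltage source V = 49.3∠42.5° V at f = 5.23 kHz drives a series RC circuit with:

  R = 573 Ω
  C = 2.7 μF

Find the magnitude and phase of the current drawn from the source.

Step 1 — Angular frequency: ω = 2π·f = 2π·5230 = 3.286e+04 rad/s.
Step 2 — Component impedances:
  R: Z = R = 573 Ω
  C: Z = 1/(jωC) = -j/(ω·C) = 0 - j11.27 Ω
Step 3 — Series combination: Z_total = R + C = 573 - j11.27 Ω = 573.1∠-1.1° Ω.
Step 4 — Source phasor: V = 49.3∠42.5° V = 36.35 + j33.31 V.
Step 5 — Ohm's law: I = V / Z_total = (36.35 + j33.31) / (573 - j11.27) = 0.06227 + j0.05935 A.
Step 6 — Convert to polar: |I| = 0.08602 A, ∠I = 43.6°.

I = 0.08602∠43.6° A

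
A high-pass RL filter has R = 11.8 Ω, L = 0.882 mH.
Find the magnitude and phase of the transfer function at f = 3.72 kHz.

Step 1 — Angular frequency: ω = 2π·3720 = 2.337e+04 rad/s.
Step 2 — Transfer function: H(jω) = jωL/(R + jωL).
Step 3 — Numerator jωL = j·20.62; denominator R + jωL = 11.8 + j20.62.
Step 4 — H = 0.7532 + j0.4311.
Step 5 — Magnitude: |H| = 0.8679 (-1.2 dB); phase: φ = 29.8°.

|H| = 0.8679 (-1.2 dB), φ = 29.8°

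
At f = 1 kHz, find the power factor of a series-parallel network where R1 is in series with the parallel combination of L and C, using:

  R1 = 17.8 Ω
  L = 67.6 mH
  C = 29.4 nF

Step 1 — Angular frequency: ω = 2π·f = 2π·1000 = 6283 rad/s.
Step 2 — Component impedances:
  R1: Z = R = 17.8 Ω
  L: Z = jωL = j·6283·0.0676 = 0 + j424.7 Ω
  C: Z = 1/(jωC) = -j/(ω·C) = 0 - j5413 Ω
Step 3 — Parallel branch: L || C = 1/(1/L + 1/C) = 0 + j460.9 Ω.
Step 4 — Series with R1: Z_total = R1 + (L || C) = 17.8 + j460.9 Ω = 461.3∠87.8° Ω.
Step 5 — Power factor: PF = cos(φ) = Re(Z)/|Z| = 17.8/461.3 = 0.03859.
Step 6 — Type: Im(Z) = 460.9 ⇒ lagging (phase φ = 87.8°).

PF = 0.03859 (lagging, φ = 87.8°)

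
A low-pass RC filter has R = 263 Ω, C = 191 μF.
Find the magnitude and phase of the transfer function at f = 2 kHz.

Step 1 — Angular frequency: ω = 2π·2000 = 1.257e+04 rad/s.
Step 2 — Transfer function: H(jω) = 1/(1 + jωRC).
Step 3 — Denominator: 1 + jωRC = 1 + j·1.257e+04·263·0.000191 = 1 + j631.2.
Step 4 — H = 2.51e-06 - j0.001584.
Step 5 — Magnitude: |H| = 0.001584 (-56.0 dB); phase: φ = -89.9°.

|H| = 0.001584 (-56.0 dB), φ = -89.9°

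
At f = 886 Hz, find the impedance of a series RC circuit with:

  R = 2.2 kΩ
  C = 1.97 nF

Step 1 — Angular frequency: ω = 2π·f = 2π·886 = 5567 rad/s.
Step 2 — Component impedances:
  R: Z = R = 2200 Ω
  C: Z = 1/(jωC) = -j/(ω·C) = 0 - j9.118e+04 Ω
Step 3 — Series combination: Z_total = R + C = 2200 - j9.118e+04 Ω = 9.121e+04∠-88.6° Ω.

Z = 2200 - j9.118e+04 Ω = 9.121e+04∠-88.6° Ω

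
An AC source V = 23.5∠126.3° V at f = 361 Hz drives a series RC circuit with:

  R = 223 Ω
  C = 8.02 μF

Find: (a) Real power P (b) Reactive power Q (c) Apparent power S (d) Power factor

Step 1 — Angular frequency: ω = 2π·f = 2π·361 = 2268 rad/s.
Step 2 — Component impedances:
  R: Z = R = 223 Ω
  C: Z = 1/(jωC) = -j/(ω·C) = 0 - j54.97 Ω
Step 3 — Series combination: Z_total = R + C = 223 - j54.97 Ω = 229.7∠-13.8° Ω.
Step 4 — Source phasor: V = 23.5∠126.3° V = -13.91 + j18.94 V.
Step 5 — Current: I = V / Z = -0.07855 + j0.06557 A = 0.1023∠140.1° A.
Step 6 — Complex power: S = V·I* = 2.335 - j0.5755 VA.
Step 7 — Real power: P = Re(S) = 2.335 W.
Step 8 — Reactive power: Q = Im(S) = -0.5755 VAR.
Step 9 — Apparent power: |S| = 2.404 VA.
Step 10 — Power factor: PF = P/|S| = 0.9709 (leading).

(a) P = 2.335 W  (b) Q = -0.5755 VAR  (c) S = 2.404 VA  (d) PF = 0.9709 (leading)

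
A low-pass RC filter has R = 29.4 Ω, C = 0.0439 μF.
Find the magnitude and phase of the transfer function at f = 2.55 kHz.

Step 1 — Angular frequency: ω = 2π·2550 = 1.602e+04 rad/s.
Step 2 — Transfer function: H(jω) = 1/(1 + jωRC).
Step 3 — Denominator: 1 + jωRC = 1 + j·1.602e+04·29.4·4.39e-08 = 1 + j0.02068.
Step 4 — H = 0.9996 - j0.02067.
Step 5 — Magnitude: |H| = 0.9998 (-0.0 dB); phase: φ = -1.2°.

|H| = 0.9998 (-0.0 dB), φ = -1.2°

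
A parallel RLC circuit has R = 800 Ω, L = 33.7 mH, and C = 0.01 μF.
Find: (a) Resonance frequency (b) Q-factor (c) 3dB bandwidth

Step 1 — Resonance: ω₀ = 1/√(LC) = 1/√(0.0337·1e-08) = 5.447e+04 rad/s.
Step 2 — f₀ = ω₀/(2π) = 8670 Hz.
Step 3 — Parallel Q: Q = R/(ω₀L) = 800/(5.447e+04·0.0337) = 0.4358.
Step 4 — Bandwidth: Δω = ω₀/Q = 1.25e+05 rad/s; BW = Δω/(2π) = 1.989e+04 Hz.

(a) f₀ = 8670 Hz  (b) Q = 0.4358  (c) BW = 1.989e+04 Hz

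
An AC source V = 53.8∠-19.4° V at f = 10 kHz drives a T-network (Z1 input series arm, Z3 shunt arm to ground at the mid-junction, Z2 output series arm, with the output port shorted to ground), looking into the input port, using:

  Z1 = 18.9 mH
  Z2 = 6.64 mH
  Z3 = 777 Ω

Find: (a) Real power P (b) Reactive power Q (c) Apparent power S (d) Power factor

Step 1 — Angular frequency: ω = 2π·f = 2π·1e+04 = 6.283e+04 rad/s.
Step 2 — Component impedances:
  Z1: Z = jωL = j·6.283e+04·0.0189 = 0 + j1188 Ω
  Z2: Z = jωL = j·6.283e+04·0.00664 = 0 + j417.2 Ω
  Z3: Z = R = 777 Ω
Step 3 — With the output port shorted to ground, the output series arm Z2 runs from the junction to ground; the shunt arm Z3 also runs from the junction to ground. They appear in parallel: Z3 || Z2 = 173.9 + j323.8 Ω.
Step 4 — Series with input arm Z1: Z_in = Z1 + (Z3 || Z2) = 173.9 + j1511 Ω = 1521∠83.4° Ω.
Step 5 — Source phasor: V = 53.8∠-19.4° V = 50.75 - j17.87 V.
Step 6 — Current: I = V / Z = -0.007857 - j0.03448 A = 0.03536∠-102.8° A.
Step 7 — Complex power: S = V·I* = 0.2175 + j1.89 VA.
Step 8 — Real power: P = Re(S) = 0.2175 W.
Step 9 — Reactive power: Q = Im(S) = 1.89 VAR.
Step 10 — Apparent power: |S| = 1.903 VA.
Step 11 — Power factor: PF = P/|S| = 0.1143 (lagging).

(a) P = 0.2175 W  (b) Q = 1.89 VAR  (c) S = 1.903 VA  (d) PF = 0.1143 (lagging)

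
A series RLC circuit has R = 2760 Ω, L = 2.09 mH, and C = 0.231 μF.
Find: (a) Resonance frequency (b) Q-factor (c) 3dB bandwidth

Step 1 — Resonance: ω₀ = 1/√(LC) = 1/√(0.00209·2.31e-07) = 4.551e+04 rad/s.
Step 2 — f₀ = ω₀/(2π) = 7243 Hz.
Step 3 — Series Q: Q = ω₀L/R = 4.551e+04·0.00209/2760 = 0.03446.
Step 4 — Bandwidth: Δω = ω₀/Q = 1.321e+06 rad/s; BW = Δω/(2π) = 2.102e+05 Hz.

(a) f₀ = 7243 Hz  (b) Q = 0.03446  (c) BW = 2.102e+05 Hz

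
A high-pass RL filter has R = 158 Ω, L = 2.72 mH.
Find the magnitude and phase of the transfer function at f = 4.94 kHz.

Step 1 — Angular frequency: ω = 2π·4940 = 3.104e+04 rad/s.
Step 2 — Transfer function: H(jω) = jωL/(R + jωL).
Step 3 — Numerator jωL = j·84.43; denominator R + jωL = 158 + j84.43.
Step 4 — H = 0.2221 + j0.4157.
Step 5 — Magnitude: |H| = 0.4713 (-6.5 dB); phase: φ = 61.9°.

|H| = 0.4713 (-6.5 dB), φ = 61.9°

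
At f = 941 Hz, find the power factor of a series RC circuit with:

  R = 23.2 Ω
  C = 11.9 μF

Step 1 — Angular frequency: ω = 2π·f = 2π·941 = 5912 rad/s.
Step 2 — Component impedances:
  R: Z = R = 23.2 Ω
  C: Z = 1/(jωC) = -j/(ω·C) = 0 - j14.21 Ω
Step 3 — Series combination: Z_total = R + C = 23.2 - j14.21 Ω = 27.21∠-31.5° Ω.
Step 4 — Power factor: PF = cos(φ) = Re(Z)/|Z| = 23.2/27.207 = 0.8527.
Step 5 — Type: Im(Z) = -14.21 ⇒ leading (phase φ = -31.5°).

PF = 0.8527 (leading, φ = -31.5°)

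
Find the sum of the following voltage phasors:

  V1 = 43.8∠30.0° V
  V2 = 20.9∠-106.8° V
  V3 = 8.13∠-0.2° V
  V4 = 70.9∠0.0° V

Step 1 — Convert each phasor to rectangular form:
  V1 = 43.8·(cos(30.0°) + j·sin(30.0°)) = 37.93 + j21.9 V
  V2 = 20.9·(cos(-106.8°) + j·sin(-106.8°)) = -6.041 - j20.01 V
  V3 = 8.13·(cos(-0.2°) + j·sin(-0.2°)) = 8.13 - j0.02838 V
  V4 = 70.9·(cos(0.0°) + j·sin(0.0°)) = 70.9 V
Step 2 — Sum components: V_total = 110.9 + j1.864 V.
Step 3 — Convert to polar: |V_total| = 110.9 V, ∠V_total = 1.0°.

V_total = 110.9∠1.0° V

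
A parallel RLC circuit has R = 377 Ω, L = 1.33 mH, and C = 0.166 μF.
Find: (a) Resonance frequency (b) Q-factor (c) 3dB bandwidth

Step 1 — Resonance: ω₀ = 1/√(LC) = 1/√(0.00133·1.66e-07) = 6.73e+04 rad/s.
Step 2 — f₀ = ω₀/(2π) = 1.071e+04 Hz.
Step 3 — Parallel Q: Q = R/(ω₀L) = 377/(6.73e+04·0.00133) = 4.212.
Step 4 — Bandwidth: Δω = ω₀/Q = 1.598e+04 rad/s; BW = Δω/(2π) = 2543 Hz.

(a) f₀ = 1.071e+04 Hz  (b) Q = 4.212  (c) BW = 2543 Hz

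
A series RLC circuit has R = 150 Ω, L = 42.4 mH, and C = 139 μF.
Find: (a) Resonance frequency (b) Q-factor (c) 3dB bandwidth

Step 1 — Resonance: ω₀ = 1/√(LC) = 1/√(0.0424·0.000139) = 411.9 rad/s.
Step 2 — f₀ = ω₀/(2π) = 65.56 Hz.
Step 3 — Series Q: Q = ω₀L/R = 411.9·0.0424/150 = 0.1164.
Step 4 — Bandwidth: Δω = ω₀/Q = 3538 rad/s; BW = Δω/(2π) = 563 Hz.

(a) f₀ = 65.56 Hz  (b) Q = 0.1164  (c) BW = 563 Hz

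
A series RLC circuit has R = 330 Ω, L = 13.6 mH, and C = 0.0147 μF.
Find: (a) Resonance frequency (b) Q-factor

Step 1 — Resonance condition Im(Z)=0 gives ω₀ = 1/√(LC).
Step 2 — ω₀ = 1/√(0.0136·1.47e-08) = 7.072e+04 rad/s.
Step 3 — f₀ = ω₀/(2π) = 1.126e+04 Hz.
Step 4 — Series Q: Q = ω₀L/R = 7.072e+04·0.0136/330 = 2.915.

(a) f₀ = 1.126e+04 Hz  (b) Q = 2.915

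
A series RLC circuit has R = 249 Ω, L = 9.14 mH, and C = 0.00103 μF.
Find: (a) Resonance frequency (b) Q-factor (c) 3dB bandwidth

Step 1 — Resonance condition Im(Z)=0 gives ω₀ = 1/√(LC).
Step 2 — ω₀ = 1/√(0.00914·1.03e-09) = 3.259e+05 rad/s.
Step 3 — f₀ = ω₀/(2π) = 5.187e+04 Hz.
Step 4 — Series Q: Q = ω₀L/R = 3.259e+05·0.00914/249 = 11.96.
Step 5 — 3dB bandwidth: Δω = ω₀/Q = 2.724e+04 rad/s; BW = Δω/(2π) = 4336 Hz.

(a) f₀ = 5.187e+04 Hz  (b) Q = 11.96  (c) BW = 4336 Hz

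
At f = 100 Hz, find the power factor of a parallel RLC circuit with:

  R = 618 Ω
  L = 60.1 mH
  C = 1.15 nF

Step 1 — Angular frequency: ω = 2π·f = 2π·100 = 628.3 rad/s.
Step 2 — Component impedances:
  R: Z = R = 618 Ω
  L: Z = jωL = j·628.3·0.0601 = 0 + j37.76 Ω
  C: Z = 1/(jωC) = -j/(ω·C) = 0 - j1.384e+06 Ω
Step 3 — Parallel combination: 1/Z_total = 1/R + 1/L + 1/C; Z_total = 2.299 + j37.62 Ω = 37.69∠86.5° Ω.
Step 4 — Power factor: PF = cos(φ) = Re(Z)/|Z| = 2.2989/37.693 = 0.06099.
Step 5 — Type: Im(Z) = 37.62 ⇒ lagging (phase φ = 86.5°).

PF = 0.06099 (lagging, φ = 86.5°)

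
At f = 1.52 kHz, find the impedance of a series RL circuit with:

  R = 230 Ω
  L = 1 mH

Step 1 — Angular frequency: ω = 2π·f = 2π·1520 = 9550 rad/s.
Step 2 — Component impedances:
  R: Z = R = 230 Ω
  L: Z = jωL = j·9550·0.001 = 0 + j9.55 Ω
Step 3 — Series combination: Z_total = R + L = 230 + j9.55 Ω = 230.2∠2.4° Ω.

Z = 230 + j9.55 Ω = 230.2∠2.4° Ω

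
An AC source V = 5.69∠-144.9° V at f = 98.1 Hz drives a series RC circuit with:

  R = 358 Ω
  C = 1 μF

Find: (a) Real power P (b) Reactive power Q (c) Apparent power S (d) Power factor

Step 1 — Angular frequency: ω = 2π·f = 2π·98.1 = 616.4 rad/s.
Step 2 — Component impedances:
  R: Z = R = 358 Ω
  C: Z = 1/(jωC) = -j/(ω·C) = 0 - j1622 Ω
Step 3 — Series combination: Z_total = R + C = 358 - j1622 Ω = 1661∠-77.6° Ω.
Step 4 — Source phasor: V = 5.69∠-144.9° V = -4.655 - j3.272 V.
Step 5 — Current: I = V / Z = 0.001319 - j0.003161 A = 0.003425∠-67.3° A.
Step 6 — Complex power: S = V·I* = 0.004199 - j0.01903 VA.
Step 7 — Real power: P = Re(S) = 0.004199 W.
Step 8 — Reactive power: Q = Im(S) = -0.01903 VAR.
Step 9 — Apparent power: |S| = 0.01949 VA.
Step 10 — Power factor: PF = P/|S| = 0.2155 (leading).

(a) P = 0.004199 W  (b) Q = -0.01903 VAR  (c) S = 0.01949 VA  (d) PF = 0.2155 (leading)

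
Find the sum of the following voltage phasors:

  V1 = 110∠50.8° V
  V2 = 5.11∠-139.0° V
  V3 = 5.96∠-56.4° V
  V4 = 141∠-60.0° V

Step 1 — Convert each phasor to rectangular form:
  V1 = 110·(cos(50.8°) + j·sin(50.8°)) = 69.52 + j85.24 V
  V2 = 5.11·(cos(-139.0°) + j·sin(-139.0°)) = -3.857 - j3.352 V
  V3 = 5.96·(cos(-56.4°) + j·sin(-56.4°)) = 3.298 - j4.964 V
  V4 = 141·(cos(-60.0°) + j·sin(-60.0°)) = 70.5 - j122.1 V
Step 2 — Sum components: V_total = 139.5 - j45.18 V.
Step 3 — Convert to polar: |V_total| = 146.6 V, ∠V_total = -18.0°.

V_total = 146.6∠-18.0° V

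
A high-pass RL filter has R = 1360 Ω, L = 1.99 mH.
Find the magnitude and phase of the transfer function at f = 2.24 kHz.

Step 1 — Angular frequency: ω = 2π·2240 = 1.407e+04 rad/s.
Step 2 — Transfer function: H(jω) = jωL/(R + jωL).
Step 3 — Numerator jωL = j·28.01; denominator R + jωL = 1360 + j28.01.
Step 4 — H = 0.0004239 + j0.02059.
Step 5 — Magnitude: |H| = 0.02059 (-33.7 dB); phase: φ = 88.8°.

|H| = 0.02059 (-33.7 dB), φ = 88.8°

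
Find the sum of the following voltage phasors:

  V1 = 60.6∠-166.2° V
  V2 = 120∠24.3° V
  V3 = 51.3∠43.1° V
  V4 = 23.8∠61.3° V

Step 1 — Convert each phasor to rectangular form:
  V1 = 60.6·(cos(-166.2°) + j·sin(-166.2°)) = -58.85 - j14.46 V
  V2 = 120·(cos(24.3°) + j·sin(24.3°)) = 109.4 + j49.38 V
  V3 = 51.3·(cos(43.1°) + j·sin(43.1°)) = 37.46 + j35.05 V
  V4 = 23.8·(cos(61.3°) + j·sin(61.3°)) = 11.43 + j20.88 V
Step 2 — Sum components: V_total = 99.4 + j90.85 V.
Step 3 — Convert to polar: |V_total| = 134.7 V, ∠V_total = 42.4°.

V_total = 134.7∠42.4° V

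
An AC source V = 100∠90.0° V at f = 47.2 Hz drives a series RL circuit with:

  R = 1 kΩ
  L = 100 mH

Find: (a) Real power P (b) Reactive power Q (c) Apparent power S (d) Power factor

Step 1 — Angular frequency: ω = 2π·f = 2π·47.2 = 296.6 rad/s.
Step 2 — Component impedances:
  R: Z = R = 1000 Ω
  L: Z = jωL = j·296.6·0.1 = 0 + j29.66 Ω
Step 3 — Series combination: Z_total = R + L = 1000 + j29.66 Ω = 1000∠1.7° Ω.
Step 4 — Source phasor: V = 100∠90.0° V = 0 + j100 V.
Step 5 — Current: I = V / Z = 0.002963 + j0.09991 A = 0.09996∠88.3° A.
Step 6 — Complex power: S = V·I* = 9.991 + j0.2963 VA.
Step 7 — Real power: P = Re(S) = 9.991 W.
Step 8 — Reactive power: Q = Im(S) = 0.2963 VAR.
Step 9 — Apparent power: |S| = 9.996 VA.
Step 10 — Power factor: PF = P/|S| = 0.9996 (lagging).

(a) P = 9.991 W  (b) Q = 0.2963 VAR  (c) S = 9.996 VA  (d) PF = 0.9996 (lagging)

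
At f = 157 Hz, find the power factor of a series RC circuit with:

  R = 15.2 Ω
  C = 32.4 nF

Step 1 — Angular frequency: ω = 2π·f = 2π·157 = 986.5 rad/s.
Step 2 — Component impedances:
  R: Z = R = 15.2 Ω
  C: Z = 1/(jωC) = -j/(ω·C) = 0 - j3.129e+04 Ω
Step 3 — Series combination: Z_total = R + C = 15.2 - j3.129e+04 Ω = 3.129e+04∠-90.0° Ω.
Step 4 — Power factor: PF = cos(φ) = Re(Z)/|Z| = 15.2/3.129e+04 = 0.0004858.
Step 5 — Type: Im(Z) = -3.129e+04 ⇒ leading (phase φ = -90.0°).

PF = 0.0004858 (leading, φ = -90.0°)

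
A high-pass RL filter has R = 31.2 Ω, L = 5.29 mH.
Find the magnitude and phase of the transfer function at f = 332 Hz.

Step 1 — Angular frequency: ω = 2π·332 = 2086 rad/s.
Step 2 — Transfer function: H(jω) = jωL/(R + jωL).
Step 3 — Numerator jωL = j·11.04; denominator R + jωL = 31.2 + j11.04.
Step 4 — H = 0.1112 + j0.3144.
Step 5 — Magnitude: |H| = 0.3334 (-9.5 dB); phase: φ = 70.5°.

|H| = 0.3334 (-9.5 dB), φ = 70.5°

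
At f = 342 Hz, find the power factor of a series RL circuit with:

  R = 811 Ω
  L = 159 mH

Step 1 — Angular frequency: ω = 2π·f = 2π·342 = 2149 rad/s.
Step 2 — Component impedances:
  R: Z = R = 811 Ω
  L: Z = jωL = j·2149·0.159 = 0 + j341.7 Ω
Step 3 — Series combination: Z_total = R + L = 811 + j341.7 Ω = 880∠22.8° Ω.
Step 4 — Power factor: PF = cos(φ) = Re(Z)/|Z| = 811/880 = 0.9216.
Step 5 — Type: Im(Z) = 341.7 ⇒ lagging (phase φ = 22.8°).

PF = 0.9216 (lagging, φ = 22.8°)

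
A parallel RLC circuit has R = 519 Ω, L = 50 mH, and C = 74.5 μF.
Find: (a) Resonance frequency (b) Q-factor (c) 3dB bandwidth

Step 1 — Resonance: ω₀ = 1/√(LC) = 1/√(0.05·7.45e-05) = 518.1 rad/s.
Step 2 — f₀ = ω₀/(2π) = 82.46 Hz.
Step 3 — Parallel Q: Q = R/(ω₀L) = 519/(518.1·0.05) = 20.03.
Step 4 — Bandwidth: Δω = ω₀/Q = 25.86 rad/s; BW = Δω/(2π) = 4.116 Hz.

(a) f₀ = 82.46 Hz  (b) Q = 20.03  (c) BW = 4.116 Hz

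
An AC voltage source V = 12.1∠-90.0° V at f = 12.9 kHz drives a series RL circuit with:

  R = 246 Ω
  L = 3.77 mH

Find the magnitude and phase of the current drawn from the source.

Step 1 — Angular frequency: ω = 2π·f = 2π·1.29e+04 = 8.105e+04 rad/s.
Step 2 — Component impedances:
  R: Z = R = 246 Ω
  L: Z = jωL = j·8.105e+04·0.00377 = 0 + j305.6 Ω
Step 3 — Series combination: Z_total = R + L = 246 + j305.6 Ω = 392.3∠51.2° Ω.
Step 4 — Source phasor: V = 12.1∠-90.0° V = 0 - j12.1 V.
Step 5 — Ohm's law: I = V / Z_total = (0 - j12.1) / (246 + j305.6) = -0.02403 - j0.01934 A.
Step 6 — Convert to polar: |I| = 0.03084 A, ∠I = -141.2°.

I = 0.03084∠-141.2° A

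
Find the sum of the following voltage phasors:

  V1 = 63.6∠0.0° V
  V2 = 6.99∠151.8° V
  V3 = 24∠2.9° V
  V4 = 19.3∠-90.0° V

Step 1 — Convert each phasor to rectangular form:
  V1 = 63.6·(cos(0.0°) + j·sin(0.0°)) = 63.6 V
  V2 = 6.99·(cos(151.8°) + j·sin(151.8°)) = -6.16 + j3.303 V
  V3 = 24·(cos(2.9°) + j·sin(2.9°)) = 23.97 + j1.214 V
  V4 = 19.3·(cos(-90.0°) + j·sin(-90.0°)) = 0 - j19.3 V
Step 2 — Sum components: V_total = 81.41 - j14.78 V.
Step 3 — Convert to polar: |V_total| = 82.74 V, ∠V_total = -10.3°.

V_total = 82.74∠-10.3° V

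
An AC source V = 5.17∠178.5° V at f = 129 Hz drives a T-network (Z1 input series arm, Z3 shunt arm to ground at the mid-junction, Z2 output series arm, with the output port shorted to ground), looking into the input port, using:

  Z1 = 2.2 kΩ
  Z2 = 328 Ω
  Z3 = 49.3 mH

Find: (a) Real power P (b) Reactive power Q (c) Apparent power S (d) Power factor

Step 1 — Angular frequency: ω = 2π·f = 2π·129 = 810.5 rad/s.
Step 2 — Component impedances:
  Z1: Z = R = 2200 Ω
  Z2: Z = R = 328 Ω
  Z3: Z = jωL = j·810.5·0.0493 = 0 + j39.96 Ω
Step 3 — With the output port shorted to ground, the output series arm Z2 runs from the junction to ground; the shunt arm Z3 also runs from the junction to ground. They appear in parallel: Z3 || Z2 = 4.797 + j39.37 Ω.
Step 4 — Series with input arm Z1: Z_in = Z1 + (Z3 || Z2) = 2205 + j39.37 Ω = 2205∠1.0° Ω.
Step 5 — Source phasor: V = 5.17∠178.5° V = -5.168 + j0.1353 V.
Step 6 — Current: I = V / Z = -0.002342 + j0.0001032 A = 0.002345∠177.5° A.
Step 7 — Complex power: S = V·I* = 0.01212 + j0.0002164 VA.
Step 8 — Real power: P = Re(S) = 0.01212 W.
Step 9 — Reactive power: Q = Im(S) = 0.0002164 VAR.
Step 10 — Apparent power: |S| = 0.01212 VA.
Step 11 — Power factor: PF = P/|S| = 0.9998 (lagging).

(a) P = 0.01212 W  (b) Q = 0.0002164 VAR  (c) S = 0.01212 VA  (d) PF = 0.9998 (lagging)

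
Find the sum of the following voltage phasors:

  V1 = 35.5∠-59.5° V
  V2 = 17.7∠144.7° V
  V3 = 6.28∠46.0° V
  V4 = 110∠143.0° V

Step 1 — Convert each phasor to rectangular form:
  V1 = 35.5·(cos(-59.5°) + j·sin(-59.5°)) = 18.02 - j30.59 V
  V2 = 17.7·(cos(144.7°) + j·sin(144.7°)) = -14.45 + j10.23 V
  V3 = 6.28·(cos(46.0°) + j·sin(46.0°)) = 4.362 + j4.517 V
  V4 = 110·(cos(143.0°) + j·sin(143.0°)) = -87.85 + j66.2 V
Step 2 — Sum components: V_total = -79.92 + j50.36 V.
Step 3 — Convert to polar: |V_total| = 94.46 V, ∠V_total = 147.8°.

V_total = 94.46∠147.8° V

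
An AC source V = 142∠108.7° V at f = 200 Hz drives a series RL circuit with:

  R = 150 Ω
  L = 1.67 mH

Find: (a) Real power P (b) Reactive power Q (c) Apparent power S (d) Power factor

Step 1 — Angular frequency: ω = 2π·f = 2π·200 = 1257 rad/s.
Step 2 — Component impedances:
  R: Z = R = 150 Ω
  L: Z = jωL = j·1257·0.00167 = 0 + j2.099 Ω
Step 3 — Series combination: Z_total = R + L = 150 + j2.099 Ω = 150∠0.8° Ω.
Step 4 — Source phasor: V = 142∠108.7° V = -45.53 + j134.5 V.
Step 5 — Current: I = V / Z = -0.2909 + j0.9008 A = 0.9466∠107.9° A.
Step 6 — Complex power: S = V·I* = 134.4 + j1.88 VA.
Step 7 — Real power: P = Re(S) = 134.4 W.
Step 8 — Reactive power: Q = Im(S) = 1.88 VAR.
Step 9 — Apparent power: |S| = 134.4 VA.
Step 10 — Power factor: PF = P/|S| = 0.9999 (lagging).

(a) P = 134.4 W  (b) Q = 1.88 VAR  (c) S = 134.4 VA  (d) PF = 0.9999 (lagging)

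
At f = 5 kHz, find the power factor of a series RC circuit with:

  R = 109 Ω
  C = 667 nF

Step 1 — Angular frequency: ω = 2π·f = 2π·5000 = 3.142e+04 rad/s.
Step 2 — Component impedances:
  R: Z = R = 109 Ω
  C: Z = 1/(jωC) = -j/(ω·C) = 0 - j47.72 Ω
Step 3 — Series combination: Z_total = R + C = 109 - j47.72 Ω = 119∠-23.6° Ω.
Step 4 — Power factor: PF = cos(φ) = Re(Z)/|Z| = 109/119 = 0.916.
Step 5 — Type: Im(Z) = -47.72 ⇒ leading (phase φ = -23.6°).

PF = 0.916 (leading, φ = -23.6°)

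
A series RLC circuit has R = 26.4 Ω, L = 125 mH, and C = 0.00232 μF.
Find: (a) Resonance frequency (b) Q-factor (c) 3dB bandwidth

Step 1 — Resonance: ω₀ = 1/√(LC) = 1/√(0.125·2.32e-09) = 5.872e+04 rad/s.
Step 2 — f₀ = ω₀/(2π) = 9346 Hz.
Step 3 — Series Q: Q = ω₀L/R = 5.872e+04·0.125/26.4 = 278.
Step 4 — Bandwidth: Δω = ω₀/Q = 211.2 rad/s; BW = Δω/(2π) = 33.61 Hz.

(a) f₀ = 9346 Hz  (b) Q = 278  (c) BW = 33.61 Hz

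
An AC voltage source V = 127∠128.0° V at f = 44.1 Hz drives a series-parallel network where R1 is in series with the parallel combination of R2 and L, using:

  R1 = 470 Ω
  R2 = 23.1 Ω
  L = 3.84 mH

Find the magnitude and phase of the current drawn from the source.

Step 1 — Angular frequency: ω = 2π·f = 2π·44.1 = 277.1 rad/s.
Step 2 — Component impedances:
  R1: Z = R = 470 Ω
  R2: Z = R = 23.1 Ω
  L: Z = jωL = j·277.1·0.00384 = 0 + j1.064 Ω
Step 3 — Parallel branch: R2 || L = 1/(1/R2 + 1/L) = 0.04891 + j1.062 Ω.
Step 4 — Series with R1: Z_total = R1 + (R2 || L) = 470 + j1.062 Ω = 470.1∠0.1° Ω.
Step 5 — Source phasor: V = 127∠128.0° V = -78.19 + j100.1 V.
Step 6 — Ohm's law: I = V / Z_total = (-78.19 + j100.1) / (470 + j1.062) = -0.1659 + j0.2133 A.
Step 7 — Convert to polar: |I| = 0.2702 A, ∠I = 127.9°.

I = 0.2702∠127.9° A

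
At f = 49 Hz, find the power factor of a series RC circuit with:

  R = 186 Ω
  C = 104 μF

Step 1 — Angular frequency: ω = 2π·f = 2π·49 = 307.9 rad/s.
Step 2 — Component impedances:
  R: Z = R = 186 Ω
  C: Z = 1/(jωC) = -j/(ω·C) = 0 - j31.23 Ω
Step 3 — Series combination: Z_total = R + C = 186 - j31.23 Ω = 188.6∠-9.5° Ω.
Step 4 — Power factor: PF = cos(φ) = Re(Z)/|Z| = 186/188.6 = 0.9862.
Step 5 — Type: Im(Z) = -31.23 ⇒ leading (phase φ = -9.5°).

PF = 0.9862 (leading, φ = -9.5°)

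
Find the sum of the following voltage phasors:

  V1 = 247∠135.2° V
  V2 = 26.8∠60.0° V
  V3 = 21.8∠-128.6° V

Step 1 — Convert each phasor to rectangular form:
  V1 = 247·(cos(135.2°) + j·sin(135.2°)) = -175.3 + j174 V
  V2 = 26.8·(cos(60.0°) + j·sin(60.0°)) = 13.4 + j23.21 V
  V3 = 21.8·(cos(-128.6°) + j·sin(-128.6°)) = -13.6 - j17.04 V
Step 2 — Sum components: V_total = -175.5 + j180.2 V.
Step 3 — Convert to polar: |V_total| = 251.5 V, ∠V_total = 134.2°.

V_total = 251.5∠134.2° V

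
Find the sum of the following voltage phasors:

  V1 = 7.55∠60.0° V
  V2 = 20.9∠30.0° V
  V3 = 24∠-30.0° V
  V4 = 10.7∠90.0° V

Step 1 — Convert each phasor to rectangular form:
  V1 = 7.55·(cos(60.0°) + j·sin(60.0°)) = 3.775 + j6.538 V
  V2 = 20.9·(cos(30.0°) + j·sin(30.0°)) = 18.1 + j10.45 V
  V3 = 24·(cos(-30.0°) + j·sin(-30.0°)) = 20.78 - j12 V
  V4 = 10.7·(cos(90.0°) + j·sin(90.0°)) = 0 + j10.7 V
Step 2 — Sum components: V_total = 42.66 + j15.69 V.
Step 3 — Convert to polar: |V_total| = 45.45 V, ∠V_total = 20.2°.

V_total = 45.45∠20.2° V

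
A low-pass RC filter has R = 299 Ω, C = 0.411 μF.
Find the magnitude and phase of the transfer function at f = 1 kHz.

Step 1 — Angular frequency: ω = 2π·1000 = 6283 rad/s.
Step 2 — Transfer function: H(jω) = 1/(1 + jωRC).
Step 3 — Denominator: 1 + jωRC = 1 + j·6283·299·4.11e-07 = 1 + j0.7721.
Step 4 — H = 0.6265 - j0.4837.
Step 5 — Magnitude: |H| = 0.7915 (-2.0 dB); phase: φ = -37.7°.

|H| = 0.7915 (-2.0 dB), φ = -37.7°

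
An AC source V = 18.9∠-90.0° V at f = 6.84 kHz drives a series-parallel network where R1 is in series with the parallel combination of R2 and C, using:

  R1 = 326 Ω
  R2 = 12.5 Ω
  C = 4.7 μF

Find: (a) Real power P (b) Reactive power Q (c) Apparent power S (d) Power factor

Step 1 — Angular frequency: ω = 2π·f = 2π·6840 = 4.298e+04 rad/s.
Step 2 — Component impedances:
  R1: Z = R = 326 Ω
  R2: Z = R = 12.5 Ω
  C: Z = 1/(jωC) = -j/(ω·C) = 0 - j4.951 Ω
Step 3 — Parallel branch: R2 || C = 1/(1/R2 + 1/C) = 1.695 - j4.279 Ω.
Step 4 — Series with R1: Z_total = R1 + (R2 || C) = 327.7 - j4.279 Ω = 327.7∠-0.7° Ω.
Step 5 — Source phasor: V = 18.9∠-90.0° V = 0 - j18.9 V.
Step 6 — Current: I = V / Z = 0.0007531 - j0.05767 A = 0.05767∠-89.3° A.
Step 7 — Complex power: S = V·I* = 1.09 - j0.01423 VA.
Step 8 — Real power: P = Re(S) = 1.09 W.
Step 9 — Reactive power: Q = Im(S) = -0.01423 VAR.
Step 10 — Apparent power: |S| = 1.09 VA.
Step 11 — Power factor: PF = P/|S| = 0.9999 (leading).

(a) P = 1.09 W  (b) Q = -0.01423 VAR  (c) S = 1.09 VA  (d) PF = 0.9999 (leading)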